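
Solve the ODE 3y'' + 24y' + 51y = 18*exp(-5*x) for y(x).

Divide through by 3: y'' + 8y' + 17y = 6*exp(-5*x).
Characteristic equation r² + 8r + 17 = 0 has discriminant (8)² - 4·(17) = -4 < 0, so r = -4 ± i.
Hence y_h = C1*cos(x)*exp(-4*x) + C2*exp(-4*x)*sin(x).
Try y_p = A*exp(-5*x). Substituting into the equation and dividing by exp(-5*x) gives A = 3, so y_p = 3*exp(-5*x).

y = 3*exp(-5*x) + C1*cos(x)*exp(-4*x) + C2*exp(-4*x)*sin(x)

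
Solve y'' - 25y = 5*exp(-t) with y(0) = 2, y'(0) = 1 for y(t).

Characteristic equation r² - 25 = 0 factors as (r - 5)(r + 5) = 0, so r = 5, -5.
Hence y_h = C1*exp(5*t) + C2*exp(-5*t).
Try y_p = A*exp(-t). Substituting into the equation and dividing by exp(-t) gives A = -5/24, so y_p = -5*exp(-t)/24.
General solution: y = -5*exp(-t)/24 + C1*exp(5*t) + C2*exp(-5*t).
Apply the initial conditions: y(0) = -5/24 + C1 + C2 = 2 and y'(0) = 5/24 - 5*C2 + 5*C1 = 1. Solving gives C1 = 71/60, C2 = 41/40.

y = -5*exp(-t)/24 + 41*exp(-5*t)/40 + 71*exp(5*t)/60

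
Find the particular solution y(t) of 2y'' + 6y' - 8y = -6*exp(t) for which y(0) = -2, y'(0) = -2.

Divide through by 2: y'' + 3y' - 4y = -3*exp(t).
Characteristic equation r² + 3r - 4 = 0 factors as (r - 1)(r + 4) = 0, so r = 1, -4.
Hence y_h = C1*exp(t) + C2*exp(-4*t).
Since exp(t) solves the homogeneous equation (r = 1 is a root of multiplicity 1), multiply the trial by t. Try y_p = A*t*exp(t). Substituting into the equation and dividing by exp(t) gives A = -3/5, so y_p = -3*t*exp(t)/5.
General solution: y = C1*exp(t) + C2*exp(-4*t) - 3*t*exp(t)/5.
Apply the initial conditions: y(0) = C1 + C2 = -2 and y'(0) = -3/5 + C1 - 4*C2 = -2. Solving gives C1 = -47/25, C2 = -3/25.

y = -47*exp(t)/25 - 3*exp(-4*t)/25 - 3*t*exp(t)/5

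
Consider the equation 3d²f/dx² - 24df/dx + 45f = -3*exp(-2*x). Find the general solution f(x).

Divide through by 3: f'' - 8f' + 15f = -exp(-2*x).
Characteristic equation r² - 8r + 15 = 0 factors as (r - 5)(r - 3) = 0, so r = 5, 3.
Hence f_h = C1*exp(5*x) + C2*exp(3*x).
Try f_p = A*exp(-2*x). Substituting into the equation and dividing by exp(-2*x) gives A = -1/35, so f_p = -exp(-2*x)/35.

f = -exp(-2*x)/35 + C1*exp(5*x) + C2*exp(3*x)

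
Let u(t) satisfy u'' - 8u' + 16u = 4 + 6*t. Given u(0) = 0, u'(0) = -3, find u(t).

Characteristic equation r² - 8r + 16 = 0 has discriminant (-8)² - 4·(16) = 0, so r = 4 is a repeated root.
Hence u_h = (C1 + C2*t)*exp(4*t).
For the particular solution try u_p = A0 + A1*t. Substituting and matching coefficients of each power of t gives A0 = 7/16, A1 = 3/8, so u_p = 7/16 + 3*t/8.
General solution: u = 7/16 + 3*t/8 + C1*exp(4*t) + C2*t*exp(4*t).
Apply the initial conditions: u(0) = 7/16 + C1 = 0 and u'(0) = 3/8 + C2 + 4*C1 = -3. Solving gives C1 = -7/16, C2 = -13/8.

u = 7/16 - 7*exp(4*t)/16 + 3*t/8 - 13*t*exp(4*t)/8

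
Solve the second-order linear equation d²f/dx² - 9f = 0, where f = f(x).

Characteristic equation r² - 9 = 0 factors as (r - 3)(r + 3) = 0, so r = 3, -3.
Hence f_h = C1*exp(3*x) + C2*exp(-3*x).

f = C1*exp(3*x) + C2*exp(-3*x)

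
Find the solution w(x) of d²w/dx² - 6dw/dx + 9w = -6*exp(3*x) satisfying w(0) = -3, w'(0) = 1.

Characteristic equation r² - 6r + 9 = 0 has discriminant (-6)² - 4·(9) = 0, so r = 3 is a repeated root.
Hence w_h = (C1 + C2*x)*exp(3*x).
Since exp(3*x) solves the homogeneous equation (r = 3 is a root of multiplicity 2), multiply the trial by x^2. Try w_p = A*x^2*exp(3*x). Substituting into the equation and dividing by exp(3*x) gives A = -3, so w_p = -3*x^2*exp(3*x).
General solution: w = C1*exp(3*x) - 3*x^2*exp(3*x) + C2*x*exp(3*x).
Apply the initial conditions: w(0) = C1 = -3 and w'(0) = C2 + 3*C1 = 1. Solving gives C1 = -3, C2 = 10.

w = -3*exp(3*x) - 3*x**2*exp(3*x) + 10*x*exp(3*x)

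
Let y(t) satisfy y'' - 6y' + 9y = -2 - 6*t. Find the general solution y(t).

y = -2/3 - 2*t/3 + C1*exp(3*t) + C2*t*exp(3*t)

Characteristic equation r² - 6r + 9 = 0 has discriminant (-6)² - 4·(9) = 0, so r = 3 is a repeated root.
Hence y_h = (C1 + C2*t)*exp(3*t).
For the particular solution try y_p = A0 + A1*t. Substituting and matching coefficients of each power of t gives A0 = -2/3, A1 = -2/3, so y_p = -2/3 - 2*t/3.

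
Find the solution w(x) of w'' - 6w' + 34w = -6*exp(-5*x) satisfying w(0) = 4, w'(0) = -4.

Characteristic equation r² - 6r + 34 = 0 has discriminant (-6)² - 4·(34) = -100 < 0, so r = 3 ± 5i.
Hence w_h = C1*cos(5*x)*exp(3*x) + C2*exp(3*x)*sin(5*x).
Try w_p = A*exp(-5*x). Substituting into the equation and dividing by exp(-5*x) gives A = -6/89, so w_p = -6*exp(-5*x)/89.
General solution: w = -6*exp(-5*x)/89 + C1*cos(5*x)*exp(3*x) + C2*exp(3*x)*sin(5*x).
Apply the initial conditions: w(0) = -6/89 + C1 = 4 and w'(0) = 30/89 + 3*C1 + 5*C2 = -4. Solving gives C1 = 362/89, C2 = -1472/445.

w = -6*exp(-5*x)/89 - 1472*exp(3*x)*sin(5*x)/445 + 362*cos(5*x)*exp(3*x)/89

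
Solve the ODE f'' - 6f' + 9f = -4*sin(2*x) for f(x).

Characteristic equation r² - 6r + 9 = 0 has discriminant (-6)² - 4·(9) = 0, so r = 3 is a repeated root.
Hence f_h = (C1 + C2*x)*exp(3*x).
Try f_p = A*cos(2*x) + B*sin(2*x). Substituting and equating the coefficients of cos(2x) and sin(2x) gives A = -48/169, B = -20/169, so f_p = -48*cos(2*x)/169 - 20*sin(2*x)/169.

f = -48*cos(2*x)/169 - 20*sin(2*x)/169 + C1*exp(3*x) + C2*x*exp(3*x)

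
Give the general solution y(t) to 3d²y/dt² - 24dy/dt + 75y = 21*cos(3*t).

Divide through by 3: y'' - 8y' + 25y = 7*cos(3*t).
Characteristic equation r² - 8r + 25 = 0 has discriminant (-8)² - 4·(25) = -36 < 0, so r = 4 ± 3i.
Hence y_h = C1*cos(3*t)*exp(4*t) + C2*exp(4*t)*sin(3*t).
Try y_p = A*cos(3*t) + B*sin(3*t). Substituting and equating the coefficients of cos(3t) and sin(3t) gives A = 7/52, B = -21/104, so y_p = -21*sin(3*t)/104 + 7*cos(3*t)/52.

y = -21*sin(3*t)/104 + 7*cos(3*t)/52 + C1*cos(3*t)*exp(4*t) + C2*exp(4*t)*sin(3*t)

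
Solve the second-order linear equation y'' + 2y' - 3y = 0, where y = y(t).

y = C1*exp(-3*t) + C2*exp(t)

Characteristic equation r² + 2r - 3 = 0 factors as (r + 3)(r - 1) = 0, so r = -3, 1.
Hence y_h = C1*exp(-3*t) + C2*exp(t).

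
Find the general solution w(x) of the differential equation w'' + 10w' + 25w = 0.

w = C1*exp(-5*x) + C2*x*exp(-5*x)

Characteristic equation r² + 10r + 25 = 0 has discriminant (10)² - 4·(25) = 0, so r = -5 is a repeated root.
Hence w_h = (C1 + C2*x)*exp(-5*x).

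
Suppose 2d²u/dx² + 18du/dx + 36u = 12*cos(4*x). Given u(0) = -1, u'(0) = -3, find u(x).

Divide through by 2: u'' + 9u' + 18u = 6*cos(4*x).
Characteristic equation r² + 9r + 18 = 0 factors as (r + 3)(r + 6) = 0, so r = -3, -6.
Hence u_h = C1*exp(-3*x) + C2*exp(-6*x).
Try u_p = A*cos(4*x) + B*sin(4*x). Substituting and equating the coefficients of cos(4x) and sin(4x) gives A = 3/325, B = 54/325, so u_p = 3*cos(4*x)/325 + 54*sin(4*x)/325.
General solution: u = 3*cos(4*x)/325 + 54*sin(4*x)/325 + C1*exp(-3*x) + C2*exp(-6*x).
Apply the initial conditions: u(0) = 3/325 + C1 + C2 = -1 and u'(0) = 216/325 - 6*C2 - 3*C1 = -3. Solving gives C1 = -81/25, C2 = 29/13.

u = -81*exp(-3*x)/25 + 3*cos(4*x)/325 + 29*exp(-6*x)/13 + 54*sin(4*x)/325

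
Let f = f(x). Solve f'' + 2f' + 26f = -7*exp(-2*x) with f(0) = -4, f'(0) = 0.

f = -7*exp(-2*x)/26 - 111*exp(-x)*sin(5*x)/130 - 97*cos(5*x)*exp(-x)/26

Characteristic equation r² + 2r + 26 = 0 has discriminant (2)² - 4·(26) = -100 < 0, so r = -1 ± 5i.
Hence f_h = C1*cos(5*x)*exp(-x) + C2*exp(-x)*sin(5*x).
Try f_p = A*exp(-2*x). Substituting into the equation and dividing by exp(-2*x) gives A = -7/26, so f_p = -7*exp(-2*x)/26.
General solution: f = -7*exp(-2*x)/26 + C1*cos(5*x)*exp(-x) + C2*exp(-x)*sin(5*x).
Apply the initial conditions: f(0) = -7/26 + C1 = -4 and f'(0) = 7/13 - C1 + 5*C2 = 0. Solving gives C1 = -97/26, C2 = -111/130.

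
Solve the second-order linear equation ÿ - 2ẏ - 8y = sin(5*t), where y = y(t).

y = -33*sin(5*t)/1189 + 10*cos(5*t)/1189 + C1*exp(-2*t) + C2*exp(4*t)

Characteristic equation r² - 2r - 8 = 0 factors as (r + 2)(r - 4) = 0, so r = -2, 4.
Hence y_h = C1*exp(-2*t) + C2*exp(4*t).
Try y_p = A*cos(5*t) + B*sin(5*t). Substituting and equating the coefficients of cos(5t) and sin(5t) gives A = 10/1189, B = -33/1189, so y_p = -33*sin(5*t)/1189 + 10*cos(5*t)/1189.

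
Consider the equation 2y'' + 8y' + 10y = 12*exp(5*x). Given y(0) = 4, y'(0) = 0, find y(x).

y = 3*exp(5*x)/25 + 97*cos(x)*exp(-2*x)/25 + 179*exp(-2*x)*sin(x)/25

Divide through by 2: y'' + 4y' + 5y = 6*exp(5*x).
Characteristic equation r² + 4r + 5 = 0 has discriminant (4)² - 4·(5) = -4 < 0, so r = -2 ± i.
Hence y_h = C1*cos(x)*exp(-2*x) + C2*exp(-2*x)*sin(x).
Try y_p = A*exp(5*x). Substituting into the equation and dividing by exp(5*x) gives A = 3/25, so y_p = 3*exp(5*x)/25.
General solution: y = 3*exp(5*x)/25 + C1*cos(x)*exp(-2*x) + C2*exp(-2*x)*sin(x).
Apply the initial conditions: y(0) = 3/25 + C1 = 4 and y'(0) = 3/5 + C2 - 2*C1 = 0. Solving gives C1 = 97/25, C2 = 179/25.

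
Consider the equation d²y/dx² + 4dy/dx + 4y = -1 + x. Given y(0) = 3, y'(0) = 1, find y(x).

Characteristic equation r² + 4r + 4 = 0 has discriminant (4)² - 4·(4) = 0, so r = -2 is a repeated root.
Hence y_h = (C1 + C2*x)*exp(-2*x).
For the particular solution try y_p = A0 + A1*x. Substituting and matching coefficients of each power of x gives A0 = -1/2, A1 = 1/4, so y_p = -1/2 + x/4.
General solution: y = -1/2 + x/4 + C1*exp(-2*x) + C2*x*exp(-2*x).
Apply the initial conditions: y(0) = -1/2 + C1 = 3 and y'(0) = 1/4 + C2 - 2*C1 = 1. Solving gives C1 = 7/2, C2 = 31/4.

y = -1/2 + x/4 + 7*exp(-2*x)/2 + 31*x*exp(-2*x)/4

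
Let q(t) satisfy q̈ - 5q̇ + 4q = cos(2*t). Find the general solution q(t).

q = -sin(2*t)/10 + C1*exp(t) + C2*exp(4*t)

Characteristic equation r² - 5r + 4 = 0 factors as (r - 1)(r - 4) = 0, so r = 1, 4.
Hence q_h = C1*exp(t) + C2*exp(4*t).
Try q_p = A*cos(2*t) + B*sin(2*t). Substituting and equating the coefficients of cos(2t) and sin(2t) gives A = 0, B = -1/10, so q_p = -sin(2*t)/10.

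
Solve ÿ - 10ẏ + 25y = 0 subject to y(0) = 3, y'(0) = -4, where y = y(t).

Characteristic equation r² - 10r + 25 = 0 has discriminant (-10)² - 4·(25) = 0, so r = 5 is a repeated root.
Hence y_h = (C1 + C2*t)*exp(5*t).
Apply the initial conditions: y(0) = C1 = 3 and y'(0) = C2 + 5*C1 = -4. Solving gives C1 = 3, C2 = -19.

y = 3*exp(5*t) - 19*t*exp(5*t)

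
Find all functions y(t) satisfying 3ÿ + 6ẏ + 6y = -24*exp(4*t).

Divide through by 3: y'' + 2y' + 2y = -8*exp(4*t).
Characteristic equation r² + 2r + 2 = 0 has discriminant (2)² - 4·(2) = -4 < 0, so r = -1 ± i.
Hence y_h = C1*cos(t)*exp(-t) + C2*exp(-t)*sin(t).
Try y_p = A*exp(4*t). Substituting into the equation and dividing by exp(4*t) gives A = -4/13, so y_p = -4*exp(4*t)/13.

y = -4*exp(4*t)/13 + C1*cos(t)*exp(-t) + C2*exp(-t)*sin(t)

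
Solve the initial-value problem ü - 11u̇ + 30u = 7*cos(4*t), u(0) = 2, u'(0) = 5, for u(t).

u = -109*exp(6*t)/26 - 77*sin(4*t)/533 + 49*cos(4*t)/1066 + 252*exp(5*t)/41

Characteristic equation r² - 11r + 30 = 0 factors as (r - 6)(r - 5) = 0, so r = 6, 5.
Hence u_h = C1*exp(6*t) + C2*exp(5*t).
Try u_p = A*cos(4*t) + B*sin(4*t). Substituting and equating the coefficients of cos(4t) and sin(4t) gives A = 49/1066, B = -77/533, so u_p = -77*sin(4*t)/533 + 49*cos(4*t)/1066.
General solution: u = -77*sin(4*t)/533 + 49*cos(4*t)/1066 + C1*exp(6*t) + C2*exp(5*t).
Apply the initial conditions: u(0) = 49/1066 + C1 + C2 = 2 and u'(0) = -308/533 + 5*C2 + 6*C1 = 5. Solving gives C1 = -109/26, C2 = 252/41.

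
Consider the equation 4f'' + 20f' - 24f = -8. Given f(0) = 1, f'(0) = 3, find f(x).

Divide through by 4: f'' + 5f' - 6f = -2.
Characteristic equation r² + 5r - 6 = 0 factors as (r + 6)(r - 1) = 0, so r = -6, 1.
Hence f_h = C1*exp(-6*x) + C2*exp(x).
For the particular solution try f_p = A0. Substituting and matching coefficients of each power of x gives A0 = 1/3, so f_p = 1/3.
General solution: f = 1/3 + C1*exp(-6*x) + C2*exp(x).
Apply the initial conditions: f(0) = 1/3 + C1 + C2 = 1 and f'(0) = C2 - 6*C1 = 3. Solving gives C1 = -1/3, C2 = 1.

f = 1/3 - exp(-6*x)/3 + exp(x)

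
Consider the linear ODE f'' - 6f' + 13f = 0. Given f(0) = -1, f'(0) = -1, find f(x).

f = exp(3*x)*sin(2*x) - cos(2*x)*exp(3*x)

Characteristic equation r² - 6r + 13 = 0 has discriminant (-6)² - 4·(13) = -16 < 0, so r = 3 ± 2i.
Hence f_h = C1*cos(2*x)*exp(3*x) + C2*exp(3*x)*sin(2*x).
Apply the initial conditions: f(0) = C1 = -1 and f'(0) = 2*C2 + 3*C1 = -1. Solving gives C1 = -1, C2 = 1.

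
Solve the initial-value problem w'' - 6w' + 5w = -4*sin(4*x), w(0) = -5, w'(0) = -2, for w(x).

Characteristic equation r² - 6r + 5 = 0 factors as (r - 1)(r - 5) = 0, so r = 1, 5.
Hence w_h = C1*exp(x) + C2*exp(5*x).
Try w_p = A*cos(4*x) + B*sin(4*x). Substituting and equating the coefficients of cos(4x) and sin(4x) gives A = -96/697, B = 44/697, so w_p = -96*cos(4*x)/697 + 44*sin(4*x)/697.
General solution: w = -96*cos(4*x)/697 + 44*sin(4*x)/697 + C1*exp(x) + C2*exp(5*x).
Apply the initial conditions: w(0) = -96/697 + C1 + C2 = -5 and w'(0) = 176/697 + C1 + 5*C2 = -2. Solving gives C1 = -375/68, C2 = 107/164.

w = -375*exp(x)/68 - 96*cos(4*x)/697 + 44*sin(4*x)/697 + 107*exp(5*x)/164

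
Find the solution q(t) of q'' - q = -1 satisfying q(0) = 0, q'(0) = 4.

Characteristic equation r² - 1 = 0 factors as (r - 1)(r + 1) = 0, so r = 1, -1.
Hence q_h = C1*exp(t) + C2*exp(-t).
For the particular solution try q_p = A0. Substituting and matching coefficients of each power of t gives A0 = 1, so q_p = 1.
General solution: q = 1 + C1*exp(t) + C2*exp(-t).
Apply the initial conditions: q(0) = 1 + C1 + C2 = 0 and q'(0) = C1 - C2 = 4. Solving gives C1 = 3/2, C2 = -5/2.

q = 1 - 5*exp(-t)/2 + 3*exp(t)/2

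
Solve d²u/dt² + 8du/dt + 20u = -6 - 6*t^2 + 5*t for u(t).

Characteristic equation r² + 8r + 20 = 0 has discriminant (8)² - 4·(20) = -16 < 0, so r = -4 ± 2i.
Hence u_h = C1*cos(2*t)*exp(-4*t) + C2*exp(-4*t)*sin(2*t).
For the particular solution try u_p = A0 + A1*t + A2*t^2. Substituting and matching coefficients of each power of t gives A0 = -233/500, A1 = 49/100, A2 = -3/10, so u_p = -233/500 - 3*t^2/10 + 49*t/100.

u = -233/500 - 3*t**2/10 + 49*t/100 + C1*cos(2*t)*exp(-4*t) + C2*exp(-4*t)*sin(2*t)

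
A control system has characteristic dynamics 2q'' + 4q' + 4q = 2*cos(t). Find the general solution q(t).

Divide through by 2: q'' + 2q' + 2q = cos(t).
Characteristic equation r² + 2r + 2 = 0 has discriminant (2)² - 4·(2) = -4 < 0, so r = -1 ± i.
Hence q_h = C1*cos(t)*exp(-t) + C2*exp(-t)*sin(t).
Try q_p = A*cos(t) + B*sin(t). Substituting and equating the coefficients of cos(t) and sin(t) gives A = 1/5, B = 2/5, so q_p = cos(t)/5 + 2*sin(t)/5.

q = cos(t)/5 + 2*sin(t)/5 + C1*cos(t)*exp(-t) + C2*exp(-t)*sin(t)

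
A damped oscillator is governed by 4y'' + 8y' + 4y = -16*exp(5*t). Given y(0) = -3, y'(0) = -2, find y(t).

y = -26*exp(-t)/9 - exp(5*t)/9 - 13*t*exp(-t)/3

Divide through by 4: y'' + 2y' + y = -4*exp(5*t).
Characteristic equation r² + 2r + 1 = 0 has discriminant (2)² - 4·(1) = 0, so r = -1 is a repeated root.
Hence y_h = (C1 + C2*t)*exp(-t).
Try y_p = A*exp(5*t). Substituting into the equation and dividing by exp(5*t) gives A = -1/9, so y_p = -exp(5*t)/9.
General solution: y = -exp(5*t)/9 + C1*exp(-t) + C2*t*exp(-t).
Apply the initial conditions: y(0) = -1/9 + C1 = -3 and y'(0) = -5/9 + C2 - C1 = -2. Solving gives C1 = -26/9, C2 = -13/3.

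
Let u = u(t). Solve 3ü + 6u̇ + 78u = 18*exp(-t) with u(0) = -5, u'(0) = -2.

Divide through by 3: u'' + 2u' + 26u = 6*exp(-t).
Characteristic equation r² + 2r + 26 = 0 has discriminant (2)² - 4·(26) = -100 < 0, so r = -1 ± 5i.
Hence u_h = C1*cos(5*t)*exp(-t) + C2*exp(-t)*sin(5*t).
Try u_p = A*exp(-t). Substituting into the equation and dividing by exp(-t) gives A = 6/25, so u_p = 6*exp(-t)/25.
General solution: u = 6*exp(-t)/25 + C1*cos(5*t)*exp(-t) + C2*exp(-t)*sin(5*t).
Apply the initial conditions: u(0) = 6/25 + C1 = -5 and u'(0) = -6/25 - C1 + 5*C2 = -2. Solving gives C1 = -131/25, C2 = -7/5.

u = 6*exp(-t)/25 - 131*cos(5*t)*exp(-t)/25 - 7*exp(-t)*sin(5*t)/5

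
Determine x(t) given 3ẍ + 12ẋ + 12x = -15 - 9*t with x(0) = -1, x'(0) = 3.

Divide through by 3: x'' + 4x' + 4x = -5 - 3*t.
Characteristic equation r² + 4r + 4 = 0 has discriminant (4)² - 4·(4) = 0, so r = -2 is a repeated root.
Hence x_h = (C1 + C2*t)*exp(-2*t).
For the particular solution try x_p = A0 + A1*t. Substituting and matching coefficients of each power of t gives A0 = -1/2, A1 = -3/4, so x_p = -1/2 - 3*t/4.
General solution: x = -1/2 - 3*t/4 + C1*exp(-2*t) + C2*t*exp(-2*t).
Apply the initial conditions: x(0) = -1/2 + C1 = -1 and x'(0) = -3/4 + C2 - 2*C1 = 3. Solving gives C1 = -1/2, C2 = 11/4.

x = -1/2 - 3*t/4 - exp(-2*t)/2 + 11*t*exp(-2*t)/4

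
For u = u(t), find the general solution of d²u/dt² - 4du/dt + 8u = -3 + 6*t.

Characteristic equation r² - 4r + 8 = 0 has discriminant (-4)² - 4·(8) = -16 < 0, so r = 2 ± 2i.
Hence u_h = C1*cos(2*t)*exp(2*t) + C2*exp(2*t)*sin(2*t).
For the particular solution try u_p = A0 + A1*t. Substituting and matching coefficients of each power of t gives A0 = 0, A1 = 3/4, so u_p = 3*t/4.

u = 3*t/4 + C1*cos(2*t)*exp(2*t) + C2*exp(2*t)*sin(2*t)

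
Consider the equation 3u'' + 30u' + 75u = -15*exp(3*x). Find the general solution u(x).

Divide through by 3: u'' + 10u' + 25u = -5*exp(3*x).
Characteristic equation r² + 10r + 25 = 0 has discriminant (10)² - 4·(25) = 0, so r = -5 is a repeated root.
Hence u_h = (C1 + C2*x)*exp(-5*x).
Try u_p = A*exp(3*x). Substituting into the equation and dividing by exp(3*x) gives A = -5/64, so u_p = -5*exp(3*x)/64.

u = -5*exp(3*x)/64 + C1*exp(-5*x) + C2*x*exp(-5*x)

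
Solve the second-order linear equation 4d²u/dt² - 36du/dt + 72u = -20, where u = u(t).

Divide through by 4: u'' - 9u' + 18u = -5.
Characteristic equation r² - 9r + 18 = 0 factors as (r - 6)(r - 3) = 0, so r = 6, 3.
Hence u_h = C1*exp(6*t) + C2*exp(3*t).
For the particular solution try u_p = A0. Substituting and matching coefficients of each power of t gives A0 = -5/18, so u_p = -5/18.

u = -5/18 + C1*exp(6*t) + C2*exp(3*t)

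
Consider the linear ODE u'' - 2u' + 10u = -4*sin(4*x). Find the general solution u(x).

Characteristic equation r² - 2r + 10 = 0 has discriminant (-2)² - 4·(10) = -36 < 0, so r = 1 ± 3i.
Hence u_h = C1*cos(3*x)*exp(x) + C2*exp(x)*sin(3*x).
Try u_p = A*cos(4*x) + B*sin(4*x). Substituting and equating the coefficients of cos(4x) and sin(4x) gives A = -8/25, B = 6/25, so u_p = -8*cos(4*x)/25 + 6*sin(4*x)/25.

u = -8*cos(4*x)/25 + 6*sin(4*x)/25 + C1*cos(3*x)*exp(x) + C2*exp(x)*sin(3*x)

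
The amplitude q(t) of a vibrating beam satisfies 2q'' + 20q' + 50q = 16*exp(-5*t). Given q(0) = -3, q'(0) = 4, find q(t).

Divide through by 2: q'' + 10q' + 25q = 8*exp(-5*t).
Characteristic equation r² + 10r + 25 = 0 has discriminant (10)² - 4·(25) = 0, so r = -5 is a repeated root.
Hence q_h = (C1 + C2*t)*exp(-5*t).
Since exp(-5*t) solves the homogeneous equation (r = -5 is a root of multiplicity 2), multiply the trial by t^2. Try q_p = A*t^2*exp(-5*t). Substituting into the equation and dividing by exp(-5*t) gives A = 4, so q_p = 4*t^2*exp(-5*t).
General solution: q = C1*exp(-5*t) + 4*t^2*exp(-5*t) + C2*t*exp(-5*t).
Apply the initial conditions: q(0) = C1 = -3 and q'(0) = C2 - 5*C1 = 4. Solving gives C1 = -3, C2 = -11.

q = -3*exp(-5*t) - 11*t*exp(-5*t) + 4*t**2*exp(-5*t)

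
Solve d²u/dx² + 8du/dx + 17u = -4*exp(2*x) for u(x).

u = -4*exp(2*x)/37 + C1*cos(x)*exp(-4*x) + C2*exp(-4*x)*sin(x)

Characteristic equation r² + 8r + 17 = 0 has discriminant (8)² - 4·(17) = -4 < 0, so r = -4 ± i.
Hence u_h = C1*cos(x)*exp(-4*x) + C2*exp(-4*x)*sin(x).
Try u_p = A*exp(2*x). Substituting into the equation and dividing by exp(2*x) gives A = -4/37, so u_p = -4*exp(2*x)/37.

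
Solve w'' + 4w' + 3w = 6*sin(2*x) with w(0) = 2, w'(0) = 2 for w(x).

w = -48*cos(2*x)/65 - 32*exp(-3*x)/13 - 6*sin(2*x)/65 + 26*exp(-x)/5

Characteristic equation r² + 4r + 3 = 0 factors as (r + 3)(r + 1) = 0, so r = -3, -1.
Hence w_h = C1*exp(-3*x) + C2*exp(-x).
Try w_p = A*cos(2*x) + B*sin(2*x). Substituting and equating the coefficients of cos(2x) and sin(2x) gives A = -48/65, B = -6/65, so w_p = -48*cos(2*x)/65 - 6*sin(2*x)/65.
General solution: w = -48*cos(2*x)/65 - 6*sin(2*x)/65 + C1*exp(-3*x) + C2*exp(-x).
Apply the initial conditions: w(0) = -48/65 + C1 + C2 = 2 and w'(0) = -12/65 - C2 - 3*C1 = 2. Solving gives C1 = -32/13, C2 = 26/5.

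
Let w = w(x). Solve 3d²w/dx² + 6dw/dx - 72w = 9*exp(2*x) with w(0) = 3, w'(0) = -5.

w = -3*exp(2*x)/16 + 29*exp(4*x)/20 + 139*exp(-6*x)/80

Divide through by 3: w'' + 2w' - 24w = 3*exp(2*x).
Characteristic equation r² + 2r - 24 = 0 factors as (r + 6)(r - 4) = 0, so r = -6, 4.
Hence w_h = C1*exp(-6*x) + C2*exp(4*x).
Try w_p = A*exp(2*x). Substituting into the equation and dividing by exp(2*x) gives A = -3/16, so w_p = -3*exp(2*x)/16.
General solution: w = -3*exp(2*x)/16 + C1*exp(-6*x) + C2*exp(4*x).
Apply the initial conditions: w(0) = -3/16 + C1 + C2 = 3 and w'(0) = -3/8 - 6*C1 + 4*C2 = -5. Solving gives C1 = 139/80, C2 = 29/20.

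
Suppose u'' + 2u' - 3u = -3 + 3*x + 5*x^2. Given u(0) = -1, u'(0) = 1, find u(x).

u = -61/27 + 2*exp(x) - 29*x/9 - 20*exp(-3*x)/27 - 5*x**2/3

Characteristic equation r² + 2r - 3 = 0 factors as (r - 1)(r + 3) = 0, so r = 1, -3.
Hence u_h = C1*exp(x) + C2*exp(-3*x).
For the particular solution try u_p = A0 + A1*x + A2*x^2. Substituting and matching coefficients of each power of x gives A0 = -61/27, A1 = -29/9, A2 = -5/3, so u_p = -61/27 - 29*x/9 - 5*x^2/3.
General solution: u = -61/27 - 29*x/9 - 5*x^2/3 + C1*exp(x) + C2*exp(-3*x).
Apply the initial conditions: u(0) = -61/27 + C1 + C2 = -1 and u'(0) = -29/9 + C1 - 3*C2 = 1. Solving gives C1 = 2, C2 = -20/27.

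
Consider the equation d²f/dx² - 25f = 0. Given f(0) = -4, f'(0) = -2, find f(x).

Characteristic equation r² - 25 = 0 factors as (r - 5)(r + 5) = 0, so r = 5, -5.
Hence f_h = C1*exp(5*x) + C2*exp(-5*x).
Apply the initial conditions: f(0) = C1 + C2 = -4 and f'(0) = -5*C2 + 5*C1 = -2. Solving gives C1 = -11/5, C2 = -9/5.

f = -11*exp(5*x)/5 - 9*exp(-5*x)/5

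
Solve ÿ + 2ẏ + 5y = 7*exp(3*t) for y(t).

Characteristic equation r² + 2r + 5 = 0 has discriminant (2)² - 4·(5) = -16 < 0, so r = -1 ± 2i.
Hence y_h = C1*cos(2*t)*exp(-t) + C2*exp(-t)*sin(2*t).
Try y_p = A*exp(3*t). Substituting into the equation and dividing by exp(3*t) gives A = 7/20, so y_p = 7*exp(3*t)/20.

y = 7*exp(3*t)/20 + C1*cos(2*t)*exp(-t) + C2*exp(-t)*sin(2*t)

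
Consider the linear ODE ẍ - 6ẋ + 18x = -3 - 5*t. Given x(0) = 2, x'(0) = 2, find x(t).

x = -7/27 - 5*t/18 - 3*exp(3*t)*sin(3*t)/2 + 61*cos(3*t)*exp(3*t)/27

Characteristic equation r² - 6r + 18 = 0 has discriminant (-6)² - 4·(18) = -36 < 0, so r = 3 ± 3i.
Hence x_h = C1*cos(3*t)*exp(3*t) + C2*exp(3*t)*sin(3*t).
For the particular solution try x_p = A0 + A1*t. Substituting and matching coefficients of each power of t gives A0 = -7/27, A1 = -5/18, so x_p = -7/27 - 5*t/18.
General solution: x = -7/27 - 5*t/18 + C1*cos(3*t)*exp(3*t) + C2*exp(3*t)*sin(3*t).
Apply the initial conditions: x(0) = -7/27 + C1 = 2 and x'(0) = -5/18 + 3*C1 + 3*C2 = 2. Solving gives C1 = 61/27, C2 = -3/2.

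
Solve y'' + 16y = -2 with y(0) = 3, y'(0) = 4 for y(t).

Characteristic equation r² + 16 = 0 has discriminant (0)² - 4·(16) = -64 < 0, so r = ± 4i.
Hence y_h = C1*cos(4*t) + C2*sin(4*t).
For the particular solution try y_p = A0. Substituting and matching coefficients of each power of t gives A0 = -1/8, so y_p = -1/8.
General solution: y = -1/8 + C1*cos(4*t) + C2*sin(4*t).
Apply the initial conditions: y(0) = -1/8 + C1 = 3 and y'(0) = 4*C2 = 4. Solving gives C1 = 25/8, C2 = 1.

y = -1/8 + 25*cos(4*t)/8 + sin(4*t)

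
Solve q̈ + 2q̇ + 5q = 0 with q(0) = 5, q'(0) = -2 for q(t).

Characteristic equation r² + 2r + 5 = 0 has discriminant (2)² - 4·(5) = -16 < 0, so r = -1 ± 2i.
Hence q_h = C1*cos(2*t)*exp(-t) + C2*exp(-t)*sin(2*t).
Apply the initial conditions: q(0) = C1 = 5 and q'(0) = -C1 + 2*C2 = -2. Solving gives C1 = 5, C2 = 3/2.

q = 5*cos(2*t)*exp(-t) + 3*exp(-t)*sin(2*t)/2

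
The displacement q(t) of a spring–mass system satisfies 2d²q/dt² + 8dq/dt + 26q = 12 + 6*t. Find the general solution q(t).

q = 66/169 + 3*t/13 + C1*cos(3*t)*exp(-2*t) + C2*exp(-2*t)*sin(3*t)

Divide through by 2: q'' + 4q' + 13q = 6 + 3*t.
Characteristic equation r² + 4r + 13 = 0 has discriminant (4)² - 4·(13) = -36 < 0, so r = -2 ± 3i.
Hence q_h = C1*cos(3*t)*exp(-2*t) + C2*exp(-2*t)*sin(3*t).
For the particular solution try q_p = A0 + A1*t. Substituting and matching coefficients of each power of t gives A0 = 66/169, A1 = 3/13, so q_p = 66/169 + 3*t/13.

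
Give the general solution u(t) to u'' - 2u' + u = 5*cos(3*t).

u = -3*sin(3*t)/10 - 2*cos(3*t)/5 + C1*exp(t) + C2*t*exp(t)

Characteristic equation r² - 2r + 1 = 0 has discriminant (-2)² - 4·(1) = 0, so r = 1 is a repeated root.
Hence u_h = (C1 + C2*t)*exp(t).
Try u_p = A*cos(3*t) + B*sin(3*t). Substituting and equating the coefficients of cos(3t) and sin(3t) gives A = -2/5, B = -3/10, so u_p = -3*sin(3*t)/10 - 2*cos(3*t)/5.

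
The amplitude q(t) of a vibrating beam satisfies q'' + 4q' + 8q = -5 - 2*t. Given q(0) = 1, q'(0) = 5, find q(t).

q = -1/2 - t/4 + 3*cos(2*t)*exp(-2*t)/2 + 33*exp(-2*t)*sin(2*t)/8

Characteristic equation r² + 4r + 8 = 0 has discriminant (4)² - 4·(8) = -16 < 0, so r = -2 ± 2i.
Hence q_h = C1*cos(2*t)*exp(-2*t) + C2*exp(-2*t)*sin(2*t).
For the particular solution try q_p = A0 + A1*t. Substituting and matching coefficients of each power of t gives A0 = -1/2, A1 = -1/4, so q_p = -1/2 - t/4.
General solution: q = -1/2 - t/4 + C1*cos(2*t)*exp(-2*t) + C2*exp(-2*t)*sin(2*t).
Apply the initial conditions: q(0) = -1/2 + C1 = 1 and q'(0) = -1/4 - 2*C1 + 2*C2 = 5. Solving gives C1 = 3/2, C2 = 33/8.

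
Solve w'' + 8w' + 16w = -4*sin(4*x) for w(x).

Characteristic equation r² + 8r + 16 = 0 has discriminant (8)² - 4·(16) = 0, so r = -4 is a repeated root.
Hence w_h = (C1 + C2*x)*exp(-4*x).
Try w_p = A*cos(4*x) + B*sin(4*x). Substituting and equating the coefficients of cos(4x) and sin(4x) gives A = 1/8, B = 0, so w_p = cos(4*x)/8.

w = cos(4*x)/8 + C1*exp(-4*x) + C2*x*exp(-4*x)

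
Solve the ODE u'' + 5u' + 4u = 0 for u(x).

u = C1*exp(-x) + C2*exp(-4*x)

Characteristic equation r² + 5r + 4 = 0 factors as (r + 1)(r + 4) = 0, so r = -1, -4.
Hence u_h = C1*exp(-x) + C2*exp(-4*x).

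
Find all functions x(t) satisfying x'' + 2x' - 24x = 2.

x = -1/12 + C1*exp(4*t) + C2*exp(-6*t)

Characteristic equation r² + 2r - 24 = 0 factors as (r - 4)(r + 6) = 0, so r = 4, -6.
Hence x_h = C1*exp(4*t) + C2*exp(-6*t).
For the particular solution try x_p = A0. Substituting and matching coefficients of each power of t gives A0 = -1/12, so x_p = -1/12.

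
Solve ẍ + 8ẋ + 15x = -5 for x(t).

Characteristic equation r² + 8r + 15 = 0 factors as (r + 5)(r + 3) = 0, so r = -5, -3.
Hence x_h = C1*exp(-5*t) + C2*exp(-3*t).
For the particular solution try x_p = A0. Substituting and matching coefficients of each power of t gives A0 = -1/3, so x_p = -1/3.

x = -1/3 + C1*exp(-5*t) + C2*exp(-3*t)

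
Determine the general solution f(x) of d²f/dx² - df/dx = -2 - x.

f = C2 + x**2/2 + 3*x + C1*exp(x)

Characteristic equation r² - r = 0 factors as (r - 1)r = 0, so r = 1, 0.
Hence f_h = C1*exp(x) + C2.
Since 0 is a characteristic root (multiplicity 1), multiply the polynomial trial by x: try f_p = x*(A0 + A1*x). Substituting and matching coefficients of each power of x gives A0 = 3, A1 = 1/2, so f_p = x^2/2 + 3*x.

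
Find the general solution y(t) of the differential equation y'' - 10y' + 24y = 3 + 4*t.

Characteristic equation r² - 10r + 24 = 0 factors as (r - 6)(r - 4) = 0, so r = 6, 4.
Hence y_h = C1*exp(6*t) + C2*exp(4*t).
For the particular solution try y_p = A0 + A1*t. Substituting and matching coefficients of each power of t gives A0 = 7/36, A1 = 1/6, so y_p = 7/36 + t/6.

y = 7/36 + t/6 + C1*exp(6*t) + C2*exp(4*t)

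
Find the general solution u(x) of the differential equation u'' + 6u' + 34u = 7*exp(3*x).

u = 7*exp(3*x)/61 + C1*cos(5*x)*exp(-3*x) + C2*exp(-3*x)*sin(5*x)

Characteristic equation r² + 6r + 34 = 0 has discriminant (6)² - 4·(34) = -100 < 0, so r = -3 ± 5i.
Hence u_h = C1*cos(5*x)*exp(-3*x) + C2*exp(-3*x)*sin(5*x).
Try u_p = A*exp(3*x). Substituting into the equation and dividing by exp(3*x) gives A = 7/61, so u_p = 7*exp(3*x)/61.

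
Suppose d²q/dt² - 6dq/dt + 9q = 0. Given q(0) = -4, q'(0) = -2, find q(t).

q = -4*exp(3*t) + 10*t*exp(3*t)

Characteristic equation r² - 6r + 9 = 0 has discriminant (-6)² - 4·(9) = 0, so r = 3 is a repeated root.
Hence q_h = (C1 + C2*t)*exp(3*t).
Apply the initial conditions: q(0) = C1 = -4 and q'(0) = C2 + 3*C1 = -2. Solving gives C1 = -4, C2 = 10.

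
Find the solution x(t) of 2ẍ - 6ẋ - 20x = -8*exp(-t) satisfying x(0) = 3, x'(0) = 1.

x = 2*exp(-t)/3 + 10*exp(-2*t)/7 + 19*exp(5*t)/21

Divide through by 2: x'' - 3x' - 10x = -4*exp(-t).
Characteristic equation r² - 3r - 10 = 0 factors as (r + 2)(r - 5) = 0, so r = -2, 5.
Hence x_h = C1*exp(-2*t) + C2*exp(5*t).
Try x_p = A*exp(-t). Substituting into the equation and dividing by exp(-t) gives A = 2/3, so x_p = 2*exp(-t)/3.
General solution: x = 2*exp(-t)/3 + C1*exp(-2*t) + C2*exp(5*t).
Apply the initial conditions: x(0) = 2/3 + C1 + C2 = 3 and x'(0) = -2/3 - 2*C1 + 5*C2 = 1. Solving gives C1 = 10/7, C2 = 19/21.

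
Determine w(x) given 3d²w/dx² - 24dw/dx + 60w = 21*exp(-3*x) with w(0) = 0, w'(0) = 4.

w = 7*exp(-3*x)/53 - 7*cos(2*x)*exp(4*x)/53 + 261*exp(4*x)*sin(2*x)/106

Divide through by 3: w'' - 8w' + 20w = 7*exp(-3*x).
Characteristic equation r² - 8r + 20 = 0 has discriminant (-8)² - 4·(20) = -16 < 0, so r = 4 ± 2i.
Hence w_h = C1*cos(2*x)*exp(4*x) + C2*exp(4*x)*sin(2*x).
Try w_p = A*exp(-3*x). Substituting into the equation and dividing by exp(-3*x) gives A = 7/53, so w_p = 7*exp(-3*x)/53.
General solution: w = 7*exp(-3*x)/53 + C1*cos(2*x)*exp(4*x) + C2*exp(4*x)*sin(2*x).
Apply the initial conditions: w(0) = 7/53 + C1 = 0 and w'(0) = -21/53 + 2*C2 + 4*C1 = 4. Solving gives C1 = -7/53, C2 = 261/106.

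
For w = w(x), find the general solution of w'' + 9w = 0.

Characteristic equation r² + 9 = 0 has discriminant (0)² - 4·(9) = -36 < 0, so r = ± 3i.
Hence w_h = C1*cos(3*x) + C2*sin(3*x).

w = C1*cos(3*x) + C2*sin(3*x)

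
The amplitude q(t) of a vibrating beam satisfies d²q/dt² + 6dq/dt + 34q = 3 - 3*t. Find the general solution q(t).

q = 30/289 - 3*t/34 + C1*cos(5*t)*exp(-3*t) + C2*exp(-3*t)*sin(5*t)

Characteristic equation r² + 6r + 34 = 0 has discriminant (6)² - 4·(34) = -100 < 0, so r = -3 ± 5i.
Hence q_h = C1*cos(5*t)*exp(-3*t) + C2*exp(-3*t)*sin(5*t).
For the particular solution try q_p = A0 + A1*t. Substituting and matching coefficients of each power of t gives A0 = 30/289, A1 = -3/34, so q_p = 30/289 - 3*t/34.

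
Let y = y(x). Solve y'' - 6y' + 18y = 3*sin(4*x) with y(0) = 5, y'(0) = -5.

Characteristic equation r² - 6r + 18 = 0 has discriminant (-6)² - 4·(18) = -36 < 0, so r = 3 ± 3i.
Hence y_h = C1*cos(3*x)*exp(3*x) + C2*exp(3*x)*sin(3*x).
Try y_p = A*cos(4*x) + B*sin(4*x). Substituting and equating the coefficients of cos(4x) and sin(4x) gives A = 18/145, B = 3/290, so y_p = 3*sin(4*x)/290 + 18*cos(4*x)/145.
General solution: y = 3*sin(4*x)/290 + 18*cos(4*x)/145 + C1*cos(3*x)*exp(3*x) + C2*exp(3*x)*sin(3*x).
Apply the initial conditions: y(0) = 18/145 + C1 = 5 and y'(0) = 6/145 + 3*C1 + 3*C2 = -5. Solving gives C1 = 707/145, C2 = -2852/435.

y = 3*sin(4*x)/290 + 18*cos(4*x)/145 - 2852*exp(3*x)*sin(3*x)/435 + 707*cos(3*x)*exp(3*x)/145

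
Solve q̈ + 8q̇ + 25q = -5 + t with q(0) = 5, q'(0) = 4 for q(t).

q = -133/625 + t/25 + 3258*cos(3*t)*exp(-4*t)/625 + 5169*exp(-4*t)*sin(3*t)/625

Characteristic equation r² + 8r + 25 = 0 has discriminant (8)² - 4·(25) = -36 < 0, so r = -4 ± 3i.
Hence q_h = C1*cos(3*t)*exp(-4*t) + C2*exp(-4*t)*sin(3*t).
For the particular solution try q_p = A0 + A1*t. Substituting and matching coefficients of each power of t gives A0 = -133/625, A1 = 1/25, so q_p = -133/625 + t/25.
General solution: q = -133/625 + t/25 + C1*cos(3*t)*exp(-4*t) + C2*exp(-4*t)*sin(3*t).
Apply the initial conditions: q(0) = -133/625 + C1 = 5 and q'(0) = 1/25 - 4*C1 + 3*C2 = 4. Solving gives C1 = 3258/625, C2 = 5169/625.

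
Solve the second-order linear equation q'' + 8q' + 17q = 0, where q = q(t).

Characteristic equation r² + 8r + 17 = 0 has discriminant (8)² - 4·(17) = -4 < 0, so r = -4 ± i.
Hence q_h = C1*cos(t)*exp(-4*t) + C2*exp(-4*t)*sin(t).

q = C1*cos(t)*exp(-4*t) + C2*exp(-4*t)*sin(t)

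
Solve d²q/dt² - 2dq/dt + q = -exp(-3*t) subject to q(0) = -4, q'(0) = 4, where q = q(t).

q = -63*exp(t)/16 - exp(-3*t)/16 + 31*t*exp(t)/4

Characteristic equation r² - 2r + 1 = 0 has discriminant (-2)² - 4·(1) = 0, so r = 1 is a repeated root.
Hence q_h = (C1 + C2*t)*exp(t).
Try q_p = A*exp(-3*t). Substituting into the equation and dividing by exp(-3*t) gives A = -1/16, so q_p = -exp(-3*t)/16.
General solution: q = -exp(-3*t)/16 + C1*exp(t) + C2*t*exp(t).
Apply the initial conditions: q(0) = -1/16 + C1 = -4 and q'(0) = 3/16 + C1 + C2 = 4. Solving gives C1 = -63/16, C2 = 31/4.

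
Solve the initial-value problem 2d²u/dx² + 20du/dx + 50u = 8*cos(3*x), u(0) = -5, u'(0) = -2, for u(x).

Divide through by 2: u'' + 10u' + 25u = 4*cos(3*x).
Characteristic equation r² + 10r + 25 = 0 has discriminant (10)² - 4·(25) = 0, so r = -5 is a repeated root.
Hence u_h = (C1 + C2*x)*exp(-5*x).
Try u_p = A*cos(3*x) + B*sin(3*x). Substituting and equating the coefficients of cos(3x) and sin(3x) gives A = 16/289, B = 30/289, so u_p = 16*cos(3*x)/289 + 30*sin(3*x)/289.
General solution: u = 16*cos(3*x)/289 + 30*sin(3*x)/289 + C1*exp(-5*x) + C2*x*exp(-5*x).
Apply the initial conditions: u(0) = 16/289 + C1 = -5 and u'(0) = 90/289 + C2 - 5*C1 = -2. Solving gives C1 = -1461/289, C2 = -469/17.

u = -1461*exp(-5*x)/289 + 16*cos(3*x)/289 + 30*sin(3*x)/289 - 469*x*exp(-5*x)/17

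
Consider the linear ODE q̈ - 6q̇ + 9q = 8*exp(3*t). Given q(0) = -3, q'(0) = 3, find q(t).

q = -3*exp(3*t) + 4*t**2*exp(3*t) + 12*t*exp(3*t)

Characteristic equation r² - 6r + 9 = 0 has discriminant (-6)² - 4·(9) = 0, so r = 3 is a repeated root.
Hence q_h = (C1 + C2*t)*exp(3*t).
Since exp(3*t) solves the homogeneous equation (r = 3 is a root of multiplicity 2), multiply the trial by t^2. Try q_p = A*t^2*exp(3*t). Substituting into the equation and dividing by exp(3*t) gives A = 4, so q_p = 4*t^2*exp(3*t).
General solution: q = C1*exp(3*t) + 4*t^2*exp(3*t) + C2*t*exp(3*t).
Apply the initial conditions: q(0) = C1 = -3 and q'(0) = C2 + 3*C1 = 3. Solving gives C1 = -3, C2 = 12.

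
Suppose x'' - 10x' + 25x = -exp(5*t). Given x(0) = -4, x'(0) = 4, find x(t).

Characteristic equation r² - 10r + 25 = 0 has discriminant (-10)² - 4·(25) = 0, so r = 5 is a repeated root.
Hence x_h = (C1 + C2*t)*exp(5*t).
Since exp(5*t) solves the homogeneous equation (r = 5 is a root of multiplicity 2), multiply the trial by t^2. Try x_p = A*t^2*exp(5*t). Substituting into the equation and dividing by exp(5*t) gives A = -1/2, so x_p = -t^2*exp(5*t)/2.
General solution: x = C1*exp(5*t) - t^2*exp(5*t)/2 + C2*t*exp(5*t).
Apply the initial conditions: x(0) = C1 = -4 and x'(0) = C2 + 5*C1 = 4. Solving gives C1 = -4, C2 = 24.

x = -4*exp(5*t) + 24*t*exp(5*t) - t**2*exp(5*t)/2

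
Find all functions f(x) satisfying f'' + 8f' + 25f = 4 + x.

Characteristic equation r² + 8r + 25 = 0 has discriminant (8)² - 4·(25) = -36 < 0, so r = -4 ± 3i.
Hence f_h = C1*cos(3*x)*exp(-4*x) + C2*exp(-4*x)*sin(3*x).
For the particular solution try f_p = A0 + A1*x. Substituting and matching coefficients of each power of x gives A0 = 92/625, A1 = 1/25, so f_p = 92/625 + x/25.

f = 92/625 + x/25 + C1*cos(3*x)*exp(-4*x) + C2*exp(-4*x)*sin(3*x)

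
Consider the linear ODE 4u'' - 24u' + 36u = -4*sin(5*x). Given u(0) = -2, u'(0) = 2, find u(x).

u = -1141*exp(3*x)/578 - 15*cos(5*x)/578 + 4*sin(5*x)/289 + 267*x*exp(3*x)/34

Divide through by 4: u'' - 6u' + 9u = -sin(5*x).
Characteristic equation r² - 6r + 9 = 0 has discriminant (-6)² - 4·(9) = 0, so r = 3 is a repeated root.
Hence u_h = (C1 + C2*x)*exp(3*x).
Try u_p = A*cos(5*x) + B*sin(5*x). Substituting and equating the coefficients of cos(5x) and sin(5x) gives A = -15/578, B = 4/289, so u_p = -15*cos(5*x)/578 + 4*sin(5*x)/289.
General solution: u = -15*cos(5*x)/578 + 4*sin(5*x)/289 + C1*exp(3*x) + C2*x*exp(3*x).
Apply the initial conditions: u(0) = -15/578 + C1 = -2 and u'(0) = 20/289 + C2 + 3*C1 = 2. Solving gives C1 = -1141/578, C2 = 267/34.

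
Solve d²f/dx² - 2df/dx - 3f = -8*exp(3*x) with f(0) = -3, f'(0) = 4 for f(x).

f = -15*exp(-x)/4 + 3*exp(3*x)/4 - 2*x*exp(3*x)

Characteristic equation r² - 2r - 3 = 0 factors as (r + 1)(r - 3) = 0, so r = -1, 3.
Hence f_h = C1*exp(-x) + C2*exp(3*x).
Since exp(3*x) solves the homogeneous equation (r = 3 is a root of multiplicity 1), multiply the trial by x. Try f_p = A*x*exp(3*x). Substituting into the equation and dividing by exp(3*x) gives A = -2, so f_p = -2*x*exp(3*x).
General solution: f = C1*exp(-x) + C2*exp(3*x) - 2*x*exp(3*x).
Apply the initial conditions: f(0) = C1 + C2 = -3 and f'(0) = -2 - C1 + 3*C2 = 4. Solving gives C1 = -15/4, C2 = 3/4.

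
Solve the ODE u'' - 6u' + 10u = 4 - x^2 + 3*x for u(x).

u = 66/125 - x**2/10 + 9*x/50 + C1*cos(x)*exp(3*x) + C2*exp(3*x)*sin(x)

Characteristic equation r² - 6r + 10 = 0 has discriminant (-6)² - 4·(10) = -4 < 0, so r = 3 ± i.
Hence u_h = C1*cos(x)*exp(3*x) + C2*exp(3*x)*sin(x).
For the particular solution try u_p = A0 + A1*x + A2*x^2. Substituting and matching coefficients of each power of x gives A0 = 66/125, A1 = 9/50, A2 = -1/10, so u_p = 66/125 - x^2/10 + 9*x/50.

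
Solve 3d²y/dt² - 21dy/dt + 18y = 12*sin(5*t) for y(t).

y = -38*sin(5*t)/793 + 70*cos(5*t)/793 + C1*exp(t) + C2*exp(6*t)

Divide through by 3: y'' - 7y' + 6y = 4*sin(5*t).
Characteristic equation r² - 7r + 6 = 0 factors as (r - 1)(r - 6) = 0, so r = 1, 6.
Hence y_h = C1*exp(t) + C2*exp(6*t).
Try y_p = A*cos(5*t) + B*sin(5*t). Substituting and equating the coefficients of cos(5t) and sin(5t) gives A = 70/793, B = -38/793, so y_p = -38*sin(5*t)/793 + 70*cos(5*t)/793.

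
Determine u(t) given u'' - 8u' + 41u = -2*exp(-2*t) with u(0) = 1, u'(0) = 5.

Characteristic equation r² - 8r + 41 = 0 has discriminant (-8)² - 4·(41) = -100 < 0, so r = 4 ± 5i.
Hence u_h = C1*cos(5*t)*exp(4*t) + C2*exp(4*t)*sin(5*t).
Try u_p = A*exp(-2*t). Substituting into the equation and dividing by exp(-2*t) gives A = -2/61, so u_p = -2*exp(-2*t)/61.
General solution: u = -2*exp(-2*t)/61 + C1*cos(5*t)*exp(4*t) + C2*exp(4*t)*sin(5*t).
Apply the initial conditions: u(0) = -2/61 + C1 = 1 and u'(0) = 4/61 + 4*C1 + 5*C2 = 5. Solving gives C1 = 63/61, C2 = 49/305.

u = -2*exp(-2*t)/61 + 49*exp(4*t)*sin(5*t)/305 + 63*cos(5*t)*exp(4*t)/61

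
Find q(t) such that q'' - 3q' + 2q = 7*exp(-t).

q = 7*exp(-t)/6 + C1*exp(2*t) + C2*exp(t)

Characteristic equation r² - 3r + 2 = 0 factors as (r - 2)(r - 1) = 0, so r = 2, 1.
Hence q_h = C1*exp(2*t) + C2*exp(t).
Try q_p = A*exp(-t). Substituting into the equation and dividing by exp(-t) gives A = 7/6, so q_p = 7*exp(-t)/6.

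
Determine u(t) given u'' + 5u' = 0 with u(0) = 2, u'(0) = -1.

u = 9/5 + exp(-5*t)/5

Characteristic equation r² + 5r = 0 factors as (r + 5)r = 0, so r = -5, 0.
Hence u_h = C1*exp(-5*t) + C2.
Apply the initial conditions: u(0) = C1 + C2 = 2 and u'(0) = -5*C1 = -1. Solving gives C1 = 1/5, C2 = 9/5.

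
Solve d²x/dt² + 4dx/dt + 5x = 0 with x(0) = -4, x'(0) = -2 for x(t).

x = -10*exp(-2*t)*sin(t) - 4*cos(t)*exp(-2*t)

Characteristic equation r² + 4r + 5 = 0 has discriminant (4)² - 4·(5) = -4 < 0, so r = -2 ± i.
Hence x_h = C1*cos(t)*exp(-2*t) + C2*exp(-2*t)*sin(t).
Apply the initial conditions: x(0) = C1 = -4 and x'(0) = C2 - 2*C1 = -2. Solving gives C1 = -4, C2 = -10.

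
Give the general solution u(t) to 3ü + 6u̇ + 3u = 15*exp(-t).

Divide through by 3: u'' + 2u' + u = 5*exp(-t).
Characteristic equation r² + 2r + 1 = 0 has discriminant (2)² - 4·(1) = 0, so r = -1 is a repeated root.
Hence u_h = (C1 + C2*t)*exp(-t).
Since exp(-t) solves the homogeneous equation (r = -1 is a root of multiplicity 2), multiply the trial by t^2. Try u_p = A*t^2*exp(-t). Substituting into the equation and dividing by exp(-t) gives A = 5/2, so u_p = 5*t^2*exp(-t)/2.

u = C1*exp(-t) + 5*t**2*exp(-t)/2 + C2*t*exp(-t)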